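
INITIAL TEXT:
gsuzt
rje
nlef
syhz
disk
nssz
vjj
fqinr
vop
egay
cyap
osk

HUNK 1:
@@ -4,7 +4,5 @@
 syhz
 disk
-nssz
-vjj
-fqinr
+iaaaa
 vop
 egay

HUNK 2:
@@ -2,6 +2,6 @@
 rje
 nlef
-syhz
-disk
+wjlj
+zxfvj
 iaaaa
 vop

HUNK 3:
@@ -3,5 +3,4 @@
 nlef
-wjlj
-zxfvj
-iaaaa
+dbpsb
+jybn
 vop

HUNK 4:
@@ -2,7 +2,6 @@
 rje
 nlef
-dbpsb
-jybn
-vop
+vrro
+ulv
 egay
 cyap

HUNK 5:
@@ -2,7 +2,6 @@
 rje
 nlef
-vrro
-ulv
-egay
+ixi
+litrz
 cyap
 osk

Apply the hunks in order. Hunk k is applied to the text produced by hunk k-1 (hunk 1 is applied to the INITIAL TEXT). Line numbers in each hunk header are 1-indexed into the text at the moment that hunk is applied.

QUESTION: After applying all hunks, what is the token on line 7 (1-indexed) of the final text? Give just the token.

Hunk 1: at line 4 remove [nssz,vjj,fqinr] add [iaaaa] -> 10 lines: gsuzt rje nlef syhz disk iaaaa vop egay cyap osk
Hunk 2: at line 2 remove [syhz,disk] add [wjlj,zxfvj] -> 10 lines: gsuzt rje nlef wjlj zxfvj iaaaa vop egay cyap osk
Hunk 3: at line 3 remove [wjlj,zxfvj,iaaaa] add [dbpsb,jybn] -> 9 lines: gsuzt rje nlef dbpsb jybn vop egay cyap osk
Hunk 4: at line 2 remove [dbpsb,jybn,vop] add [vrro,ulv] -> 8 lines: gsuzt rje nlef vrro ulv egay cyap osk
Hunk 5: at line 2 remove [vrro,ulv,egay] add [ixi,litrz] -> 7 lines: gsuzt rje nlef ixi litrz cyap osk
Final line 7: osk

Answer: osk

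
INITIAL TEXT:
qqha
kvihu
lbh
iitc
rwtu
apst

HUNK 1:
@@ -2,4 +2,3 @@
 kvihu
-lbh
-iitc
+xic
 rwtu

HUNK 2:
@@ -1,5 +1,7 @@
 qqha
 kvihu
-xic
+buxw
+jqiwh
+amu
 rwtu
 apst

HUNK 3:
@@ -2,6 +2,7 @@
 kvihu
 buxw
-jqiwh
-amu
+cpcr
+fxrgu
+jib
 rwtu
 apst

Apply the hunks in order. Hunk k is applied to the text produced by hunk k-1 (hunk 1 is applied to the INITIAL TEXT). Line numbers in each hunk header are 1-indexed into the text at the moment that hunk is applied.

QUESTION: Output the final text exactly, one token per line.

Hunk 1: at line 2 remove [lbh,iitc] add [xic] -> 5 lines: qqha kvihu xic rwtu apst
Hunk 2: at line 1 remove [xic] add [buxw,jqiwh,amu] -> 7 lines: qqha kvihu buxw jqiwh amu rwtu apst
Hunk 3: at line 2 remove [jqiwh,amu] add [cpcr,fxrgu,jib] -> 8 lines: qqha kvihu buxw cpcr fxrgu jib rwtu apst

Answer: qqha
kvihu
buxw
cpcr
fxrgu
jib
rwtu
apst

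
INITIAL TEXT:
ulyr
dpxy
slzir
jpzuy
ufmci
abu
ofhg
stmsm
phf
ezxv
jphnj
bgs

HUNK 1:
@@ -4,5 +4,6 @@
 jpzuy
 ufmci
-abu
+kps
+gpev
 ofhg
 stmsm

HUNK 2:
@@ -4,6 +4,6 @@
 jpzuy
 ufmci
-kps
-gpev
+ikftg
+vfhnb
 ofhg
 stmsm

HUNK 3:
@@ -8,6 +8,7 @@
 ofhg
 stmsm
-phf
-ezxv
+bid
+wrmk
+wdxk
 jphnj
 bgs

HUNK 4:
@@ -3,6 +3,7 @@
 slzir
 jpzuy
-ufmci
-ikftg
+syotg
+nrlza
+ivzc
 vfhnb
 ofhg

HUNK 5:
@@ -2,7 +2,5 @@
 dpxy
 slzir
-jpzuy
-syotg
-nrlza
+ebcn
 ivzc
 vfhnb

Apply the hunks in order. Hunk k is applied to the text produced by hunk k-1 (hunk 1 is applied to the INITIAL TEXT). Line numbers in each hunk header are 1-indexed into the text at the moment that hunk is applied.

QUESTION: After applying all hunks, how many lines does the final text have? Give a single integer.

Hunk 1: at line 4 remove [abu] add [kps,gpev] -> 13 lines: ulyr dpxy slzir jpzuy ufmci kps gpev ofhg stmsm phf ezxv jphnj bgs
Hunk 2: at line 4 remove [kps,gpev] add [ikftg,vfhnb] -> 13 lines: ulyr dpxy slzir jpzuy ufmci ikftg vfhnb ofhg stmsm phf ezxv jphnj bgs
Hunk 3: at line 8 remove [phf,ezxv] add [bid,wrmk,wdxk] -> 14 lines: ulyr dpxy slzir jpzuy ufmci ikftg vfhnb ofhg stmsm bid wrmk wdxk jphnj bgs
Hunk 4: at line 3 remove [ufmci,ikftg] add [syotg,nrlza,ivzc] -> 15 lines: ulyr dpxy slzir jpzuy syotg nrlza ivzc vfhnb ofhg stmsm bid wrmk wdxk jphnj bgs
Hunk 5: at line 2 remove [jpzuy,syotg,nrlza] add [ebcn] -> 13 lines: ulyr dpxy slzir ebcn ivzc vfhnb ofhg stmsm bid wrmk wdxk jphnj bgs
Final line count: 13

Answer: 13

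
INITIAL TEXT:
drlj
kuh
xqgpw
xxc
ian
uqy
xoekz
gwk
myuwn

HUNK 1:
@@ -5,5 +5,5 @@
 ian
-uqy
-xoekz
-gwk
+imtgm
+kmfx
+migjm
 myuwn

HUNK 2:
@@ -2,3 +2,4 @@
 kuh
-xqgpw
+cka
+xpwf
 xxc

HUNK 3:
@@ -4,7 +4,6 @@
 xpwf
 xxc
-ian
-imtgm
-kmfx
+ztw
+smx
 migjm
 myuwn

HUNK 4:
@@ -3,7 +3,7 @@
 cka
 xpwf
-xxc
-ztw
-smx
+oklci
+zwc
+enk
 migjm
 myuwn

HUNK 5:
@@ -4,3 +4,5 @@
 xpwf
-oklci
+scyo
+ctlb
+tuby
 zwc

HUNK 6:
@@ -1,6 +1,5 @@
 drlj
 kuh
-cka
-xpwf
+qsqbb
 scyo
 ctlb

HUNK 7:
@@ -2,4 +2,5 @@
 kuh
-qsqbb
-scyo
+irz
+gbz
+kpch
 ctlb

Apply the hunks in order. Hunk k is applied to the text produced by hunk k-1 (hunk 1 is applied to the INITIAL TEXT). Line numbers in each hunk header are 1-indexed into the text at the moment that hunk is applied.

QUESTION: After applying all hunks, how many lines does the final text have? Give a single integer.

Answer: 11

Derivation:
Hunk 1: at line 5 remove [uqy,xoekz,gwk] add [imtgm,kmfx,migjm] -> 9 lines: drlj kuh xqgpw xxc ian imtgm kmfx migjm myuwn
Hunk 2: at line 2 remove [xqgpw] add [cka,xpwf] -> 10 lines: drlj kuh cka xpwf xxc ian imtgm kmfx migjm myuwn
Hunk 3: at line 4 remove [ian,imtgm,kmfx] add [ztw,smx] -> 9 lines: drlj kuh cka xpwf xxc ztw smx migjm myuwn
Hunk 4: at line 3 remove [xxc,ztw,smx] add [oklci,zwc,enk] -> 9 lines: drlj kuh cka xpwf oklci zwc enk migjm myuwn
Hunk 5: at line 4 remove [oklci] add [scyo,ctlb,tuby] -> 11 lines: drlj kuh cka xpwf scyo ctlb tuby zwc enk migjm myuwn
Hunk 6: at line 1 remove [cka,xpwf] add [qsqbb] -> 10 lines: drlj kuh qsqbb scyo ctlb tuby zwc enk migjm myuwn
Hunk 7: at line 2 remove [qsqbb,scyo] add [irz,gbz,kpch] -> 11 lines: drlj kuh irz gbz kpch ctlb tuby zwc enk migjm myuwn
Final line count: 11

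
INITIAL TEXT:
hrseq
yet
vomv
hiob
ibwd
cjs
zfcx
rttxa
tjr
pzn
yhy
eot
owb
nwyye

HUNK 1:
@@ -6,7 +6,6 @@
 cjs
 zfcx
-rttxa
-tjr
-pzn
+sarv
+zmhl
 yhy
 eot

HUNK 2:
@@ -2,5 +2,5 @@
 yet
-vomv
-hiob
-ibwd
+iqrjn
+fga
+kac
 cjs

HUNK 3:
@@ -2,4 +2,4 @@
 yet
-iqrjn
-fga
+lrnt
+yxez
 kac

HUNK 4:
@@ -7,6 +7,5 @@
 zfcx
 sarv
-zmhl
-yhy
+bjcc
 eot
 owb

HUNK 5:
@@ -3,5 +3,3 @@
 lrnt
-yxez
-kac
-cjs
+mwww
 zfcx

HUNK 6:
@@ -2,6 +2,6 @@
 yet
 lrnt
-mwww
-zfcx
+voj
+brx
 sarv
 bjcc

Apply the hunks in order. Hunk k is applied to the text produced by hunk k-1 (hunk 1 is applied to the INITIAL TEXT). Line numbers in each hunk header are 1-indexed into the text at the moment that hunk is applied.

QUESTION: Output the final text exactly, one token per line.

Hunk 1: at line 6 remove [rttxa,tjr,pzn] add [sarv,zmhl] -> 13 lines: hrseq yet vomv hiob ibwd cjs zfcx sarv zmhl yhy eot owb nwyye
Hunk 2: at line 2 remove [vomv,hiob,ibwd] add [iqrjn,fga,kac] -> 13 lines: hrseq yet iqrjn fga kac cjs zfcx sarv zmhl yhy eot owb nwyye
Hunk 3: at line 2 remove [iqrjn,fga] add [lrnt,yxez] -> 13 lines: hrseq yet lrnt yxez kac cjs zfcx sarv zmhl yhy eot owb nwyye
Hunk 4: at line 7 remove [zmhl,yhy] add [bjcc] -> 12 lines: hrseq yet lrnt yxez kac cjs zfcx sarv bjcc eot owb nwyye
Hunk 5: at line 3 remove [yxez,kac,cjs] add [mwww] -> 10 lines: hrseq yet lrnt mwww zfcx sarv bjcc eot owb nwyye
Hunk 6: at line 2 remove [mwww,zfcx] add [voj,brx] -> 10 lines: hrseq yet lrnt voj brx sarv bjcc eot owb nwyye

Answer: hrseq
yet
lrnt
voj
brx
sarv
bjcc
eot
owb
nwyye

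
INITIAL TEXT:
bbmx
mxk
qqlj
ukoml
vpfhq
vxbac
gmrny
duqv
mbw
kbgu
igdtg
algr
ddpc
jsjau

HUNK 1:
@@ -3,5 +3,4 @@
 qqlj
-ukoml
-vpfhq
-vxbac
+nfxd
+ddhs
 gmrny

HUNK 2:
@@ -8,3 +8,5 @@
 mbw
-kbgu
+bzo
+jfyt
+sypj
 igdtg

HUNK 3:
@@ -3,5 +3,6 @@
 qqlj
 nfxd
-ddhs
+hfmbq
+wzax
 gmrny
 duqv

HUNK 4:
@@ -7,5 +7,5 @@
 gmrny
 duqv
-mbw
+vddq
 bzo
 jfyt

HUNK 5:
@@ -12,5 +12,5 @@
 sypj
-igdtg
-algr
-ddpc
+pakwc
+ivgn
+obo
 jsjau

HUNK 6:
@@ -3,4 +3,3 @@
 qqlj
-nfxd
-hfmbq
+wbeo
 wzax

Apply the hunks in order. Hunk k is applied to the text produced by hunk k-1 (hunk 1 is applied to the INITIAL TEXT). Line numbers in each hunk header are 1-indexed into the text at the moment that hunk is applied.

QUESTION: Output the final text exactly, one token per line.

Answer: bbmx
mxk
qqlj
wbeo
wzax
gmrny
duqv
vddq
bzo
jfyt
sypj
pakwc
ivgn
obo
jsjau

Derivation:
Hunk 1: at line 3 remove [ukoml,vpfhq,vxbac] add [nfxd,ddhs] -> 13 lines: bbmx mxk qqlj nfxd ddhs gmrny duqv mbw kbgu igdtg algr ddpc jsjau
Hunk 2: at line 8 remove [kbgu] add [bzo,jfyt,sypj] -> 15 lines: bbmx mxk qqlj nfxd ddhs gmrny duqv mbw bzo jfyt sypj igdtg algr ddpc jsjau
Hunk 3: at line 3 remove [ddhs] add [hfmbq,wzax] -> 16 lines: bbmx mxk qqlj nfxd hfmbq wzax gmrny duqv mbw bzo jfyt sypj igdtg algr ddpc jsjau
Hunk 4: at line 7 remove [mbw] add [vddq] -> 16 lines: bbmx mxk qqlj nfxd hfmbq wzax gmrny duqv vddq bzo jfyt sypj igdtg algr ddpc jsjau
Hunk 5: at line 12 remove [igdtg,algr,ddpc] add [pakwc,ivgn,obo] -> 16 lines: bbmx mxk qqlj nfxd hfmbq wzax gmrny duqv vddq bzo jfyt sypj pakwc ivgn obo jsjau
Hunk 6: at line 3 remove [nfxd,hfmbq] add [wbeo] -> 15 lines: bbmx mxk qqlj wbeo wzax gmrny duqv vddq bzo jfyt sypj pakwc ivgn obo jsjau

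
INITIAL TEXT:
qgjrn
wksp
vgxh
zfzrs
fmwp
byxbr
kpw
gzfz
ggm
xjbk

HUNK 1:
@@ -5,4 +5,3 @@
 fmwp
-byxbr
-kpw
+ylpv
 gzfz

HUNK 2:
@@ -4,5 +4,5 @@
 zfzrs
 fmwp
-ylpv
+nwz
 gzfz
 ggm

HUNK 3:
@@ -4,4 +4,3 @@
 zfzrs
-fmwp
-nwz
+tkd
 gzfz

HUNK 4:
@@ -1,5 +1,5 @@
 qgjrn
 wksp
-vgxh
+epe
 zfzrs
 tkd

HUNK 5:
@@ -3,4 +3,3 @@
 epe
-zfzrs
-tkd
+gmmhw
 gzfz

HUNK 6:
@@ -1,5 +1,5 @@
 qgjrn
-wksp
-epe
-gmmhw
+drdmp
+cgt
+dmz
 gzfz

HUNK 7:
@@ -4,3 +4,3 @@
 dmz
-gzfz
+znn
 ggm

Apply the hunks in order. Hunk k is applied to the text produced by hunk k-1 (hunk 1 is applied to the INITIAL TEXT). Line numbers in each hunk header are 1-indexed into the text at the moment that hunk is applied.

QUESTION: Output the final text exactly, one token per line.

Hunk 1: at line 5 remove [byxbr,kpw] add [ylpv] -> 9 lines: qgjrn wksp vgxh zfzrs fmwp ylpv gzfz ggm xjbk
Hunk 2: at line 4 remove [ylpv] add [nwz] -> 9 lines: qgjrn wksp vgxh zfzrs fmwp nwz gzfz ggm xjbk
Hunk 3: at line 4 remove [fmwp,nwz] add [tkd] -> 8 lines: qgjrn wksp vgxh zfzrs tkd gzfz ggm xjbk
Hunk 4: at line 1 remove [vgxh] add [epe] -> 8 lines: qgjrn wksp epe zfzrs tkd gzfz ggm xjbk
Hunk 5: at line 3 remove [zfzrs,tkd] add [gmmhw] -> 7 lines: qgjrn wksp epe gmmhw gzfz ggm xjbk
Hunk 6: at line 1 remove [wksp,epe,gmmhw] add [drdmp,cgt,dmz] -> 7 lines: qgjrn drdmp cgt dmz gzfz ggm xjbk
Hunk 7: at line 4 remove [gzfz] add [znn] -> 7 lines: qgjrn drdmp cgt dmz znn ggm xjbk

Answer: qgjrn
drdmp
cgt
dmz
znn
ggm
xjbk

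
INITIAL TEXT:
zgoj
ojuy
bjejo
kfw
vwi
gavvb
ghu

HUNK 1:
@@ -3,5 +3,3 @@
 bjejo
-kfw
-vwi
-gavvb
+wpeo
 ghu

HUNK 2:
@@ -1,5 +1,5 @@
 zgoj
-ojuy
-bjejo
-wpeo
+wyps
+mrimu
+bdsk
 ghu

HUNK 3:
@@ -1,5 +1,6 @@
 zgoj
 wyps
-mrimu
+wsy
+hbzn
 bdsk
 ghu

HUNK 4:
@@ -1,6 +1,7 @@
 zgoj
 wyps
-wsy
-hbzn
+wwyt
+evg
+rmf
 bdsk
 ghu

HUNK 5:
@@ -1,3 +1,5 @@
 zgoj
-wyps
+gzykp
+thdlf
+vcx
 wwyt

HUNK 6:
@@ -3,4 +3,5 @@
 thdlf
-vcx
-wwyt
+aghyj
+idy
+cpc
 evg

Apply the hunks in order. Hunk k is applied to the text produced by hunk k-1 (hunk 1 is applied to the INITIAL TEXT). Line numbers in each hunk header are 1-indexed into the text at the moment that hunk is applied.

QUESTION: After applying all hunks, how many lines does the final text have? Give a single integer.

Answer: 10

Derivation:
Hunk 1: at line 3 remove [kfw,vwi,gavvb] add [wpeo] -> 5 lines: zgoj ojuy bjejo wpeo ghu
Hunk 2: at line 1 remove [ojuy,bjejo,wpeo] add [wyps,mrimu,bdsk] -> 5 lines: zgoj wyps mrimu bdsk ghu
Hunk 3: at line 1 remove [mrimu] add [wsy,hbzn] -> 6 lines: zgoj wyps wsy hbzn bdsk ghu
Hunk 4: at line 1 remove [wsy,hbzn] add [wwyt,evg,rmf] -> 7 lines: zgoj wyps wwyt evg rmf bdsk ghu
Hunk 5: at line 1 remove [wyps] add [gzykp,thdlf,vcx] -> 9 lines: zgoj gzykp thdlf vcx wwyt evg rmf bdsk ghu
Hunk 6: at line 3 remove [vcx,wwyt] add [aghyj,idy,cpc] -> 10 lines: zgoj gzykp thdlf aghyj idy cpc evg rmf bdsk ghu
Final line count: 10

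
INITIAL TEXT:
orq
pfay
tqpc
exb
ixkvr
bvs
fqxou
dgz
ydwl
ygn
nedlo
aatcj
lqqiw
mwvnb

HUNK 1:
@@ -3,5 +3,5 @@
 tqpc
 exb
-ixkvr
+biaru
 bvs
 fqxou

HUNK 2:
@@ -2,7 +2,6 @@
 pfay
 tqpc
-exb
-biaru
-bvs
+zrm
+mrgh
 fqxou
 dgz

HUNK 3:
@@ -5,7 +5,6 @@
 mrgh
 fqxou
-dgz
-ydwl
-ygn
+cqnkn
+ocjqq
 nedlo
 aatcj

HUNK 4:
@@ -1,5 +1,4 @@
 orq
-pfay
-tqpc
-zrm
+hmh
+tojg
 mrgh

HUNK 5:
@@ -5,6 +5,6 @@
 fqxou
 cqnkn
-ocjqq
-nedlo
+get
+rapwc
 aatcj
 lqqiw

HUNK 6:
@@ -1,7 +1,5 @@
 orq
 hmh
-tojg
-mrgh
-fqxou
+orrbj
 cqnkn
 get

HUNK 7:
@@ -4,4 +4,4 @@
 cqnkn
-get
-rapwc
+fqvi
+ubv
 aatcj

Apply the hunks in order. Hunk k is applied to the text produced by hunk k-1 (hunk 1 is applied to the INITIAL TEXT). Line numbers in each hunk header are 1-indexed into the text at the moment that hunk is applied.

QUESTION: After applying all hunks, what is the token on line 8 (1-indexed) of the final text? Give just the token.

Hunk 1: at line 3 remove [ixkvr] add [biaru] -> 14 lines: orq pfay tqpc exb biaru bvs fqxou dgz ydwl ygn nedlo aatcj lqqiw mwvnb
Hunk 2: at line 2 remove [exb,biaru,bvs] add [zrm,mrgh] -> 13 lines: orq pfay tqpc zrm mrgh fqxou dgz ydwl ygn nedlo aatcj lqqiw mwvnb
Hunk 3: at line 5 remove [dgz,ydwl,ygn] add [cqnkn,ocjqq] -> 12 lines: orq pfay tqpc zrm mrgh fqxou cqnkn ocjqq nedlo aatcj lqqiw mwvnb
Hunk 4: at line 1 remove [pfay,tqpc,zrm] add [hmh,tojg] -> 11 lines: orq hmh tojg mrgh fqxou cqnkn ocjqq nedlo aatcj lqqiw mwvnb
Hunk 5: at line 5 remove [ocjqq,nedlo] add [get,rapwc] -> 11 lines: orq hmh tojg mrgh fqxou cqnkn get rapwc aatcj lqqiw mwvnb
Hunk 6: at line 1 remove [tojg,mrgh,fqxou] add [orrbj] -> 9 lines: orq hmh orrbj cqnkn get rapwc aatcj lqqiw mwvnb
Hunk 7: at line 4 remove [get,rapwc] add [fqvi,ubv] -> 9 lines: orq hmh orrbj cqnkn fqvi ubv aatcj lqqiw mwvnb
Final line 8: lqqiw

Answer: lqqiw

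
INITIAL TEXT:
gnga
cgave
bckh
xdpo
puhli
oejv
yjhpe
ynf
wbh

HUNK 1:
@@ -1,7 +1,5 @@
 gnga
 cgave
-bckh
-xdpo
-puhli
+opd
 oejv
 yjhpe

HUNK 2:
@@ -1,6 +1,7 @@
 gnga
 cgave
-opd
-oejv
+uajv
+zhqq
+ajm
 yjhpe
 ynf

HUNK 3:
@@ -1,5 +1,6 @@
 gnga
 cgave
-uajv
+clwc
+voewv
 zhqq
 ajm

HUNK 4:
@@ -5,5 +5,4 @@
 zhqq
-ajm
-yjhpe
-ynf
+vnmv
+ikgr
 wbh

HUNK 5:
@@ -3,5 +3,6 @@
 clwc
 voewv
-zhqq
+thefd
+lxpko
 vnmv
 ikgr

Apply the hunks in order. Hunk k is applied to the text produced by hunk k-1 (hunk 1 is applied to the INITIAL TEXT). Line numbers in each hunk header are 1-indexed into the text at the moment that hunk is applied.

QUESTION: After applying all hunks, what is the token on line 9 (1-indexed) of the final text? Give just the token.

Answer: wbh

Derivation:
Hunk 1: at line 1 remove [bckh,xdpo,puhli] add [opd] -> 7 lines: gnga cgave opd oejv yjhpe ynf wbh
Hunk 2: at line 1 remove [opd,oejv] add [uajv,zhqq,ajm] -> 8 lines: gnga cgave uajv zhqq ajm yjhpe ynf wbh
Hunk 3: at line 1 remove [uajv] add [clwc,voewv] -> 9 lines: gnga cgave clwc voewv zhqq ajm yjhpe ynf wbh
Hunk 4: at line 5 remove [ajm,yjhpe,ynf] add [vnmv,ikgr] -> 8 lines: gnga cgave clwc voewv zhqq vnmv ikgr wbh
Hunk 5: at line 3 remove [zhqq] add [thefd,lxpko] -> 9 lines: gnga cgave clwc voewv thefd lxpko vnmv ikgr wbh
Final line 9: wbh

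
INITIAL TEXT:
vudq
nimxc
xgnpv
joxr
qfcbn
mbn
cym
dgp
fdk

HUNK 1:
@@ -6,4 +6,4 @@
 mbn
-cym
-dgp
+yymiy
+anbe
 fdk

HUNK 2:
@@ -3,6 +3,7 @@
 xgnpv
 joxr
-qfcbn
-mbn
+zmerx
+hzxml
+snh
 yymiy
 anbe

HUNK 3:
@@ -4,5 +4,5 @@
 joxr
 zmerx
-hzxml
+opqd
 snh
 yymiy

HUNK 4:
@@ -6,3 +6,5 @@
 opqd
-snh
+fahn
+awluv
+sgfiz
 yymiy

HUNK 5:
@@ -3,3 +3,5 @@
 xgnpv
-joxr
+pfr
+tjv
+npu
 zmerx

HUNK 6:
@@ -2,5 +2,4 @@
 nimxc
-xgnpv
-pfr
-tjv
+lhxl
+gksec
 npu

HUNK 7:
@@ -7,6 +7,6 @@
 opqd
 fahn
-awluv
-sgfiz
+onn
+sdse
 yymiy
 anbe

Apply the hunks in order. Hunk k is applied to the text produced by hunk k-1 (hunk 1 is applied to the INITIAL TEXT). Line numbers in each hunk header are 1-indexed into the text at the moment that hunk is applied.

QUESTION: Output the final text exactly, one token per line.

Answer: vudq
nimxc
lhxl
gksec
npu
zmerx
opqd
fahn
onn
sdse
yymiy
anbe
fdk

Derivation:
Hunk 1: at line 6 remove [cym,dgp] add [yymiy,anbe] -> 9 lines: vudq nimxc xgnpv joxr qfcbn mbn yymiy anbe fdk
Hunk 2: at line 3 remove [qfcbn,mbn] add [zmerx,hzxml,snh] -> 10 lines: vudq nimxc xgnpv joxr zmerx hzxml snh yymiy anbe fdk
Hunk 3: at line 4 remove [hzxml] add [opqd] -> 10 lines: vudq nimxc xgnpv joxr zmerx opqd snh yymiy anbe fdk
Hunk 4: at line 6 remove [snh] add [fahn,awluv,sgfiz] -> 12 lines: vudq nimxc xgnpv joxr zmerx opqd fahn awluv sgfiz yymiy anbe fdk
Hunk 5: at line 3 remove [joxr] add [pfr,tjv,npu] -> 14 lines: vudq nimxc xgnpv pfr tjv npu zmerx opqd fahn awluv sgfiz yymiy anbe fdk
Hunk 6: at line 2 remove [xgnpv,pfr,tjv] add [lhxl,gksec] -> 13 lines: vudq nimxc lhxl gksec npu zmerx opqd fahn awluv sgfiz yymiy anbe fdk
Hunk 7: at line 7 remove [awluv,sgfiz] add [onn,sdse] -> 13 lines: vudq nimxc lhxl gksec npu zmerx opqd fahn onn sdse yymiy anbe fdk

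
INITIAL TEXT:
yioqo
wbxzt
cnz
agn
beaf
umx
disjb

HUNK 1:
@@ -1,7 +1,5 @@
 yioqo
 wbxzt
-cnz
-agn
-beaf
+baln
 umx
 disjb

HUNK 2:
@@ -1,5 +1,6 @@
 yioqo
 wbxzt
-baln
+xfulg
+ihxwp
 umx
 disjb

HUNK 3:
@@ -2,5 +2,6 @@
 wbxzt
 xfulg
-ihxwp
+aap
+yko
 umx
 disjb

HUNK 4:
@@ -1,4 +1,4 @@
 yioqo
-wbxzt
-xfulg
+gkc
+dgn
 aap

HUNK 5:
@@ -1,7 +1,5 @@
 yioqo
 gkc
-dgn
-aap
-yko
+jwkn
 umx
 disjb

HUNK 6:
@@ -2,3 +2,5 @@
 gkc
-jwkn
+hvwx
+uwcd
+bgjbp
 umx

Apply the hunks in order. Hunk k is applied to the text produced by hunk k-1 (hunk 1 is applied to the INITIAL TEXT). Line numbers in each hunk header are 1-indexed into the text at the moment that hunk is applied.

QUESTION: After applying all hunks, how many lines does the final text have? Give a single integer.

Answer: 7

Derivation:
Hunk 1: at line 1 remove [cnz,agn,beaf] add [baln] -> 5 lines: yioqo wbxzt baln umx disjb
Hunk 2: at line 1 remove [baln] add [xfulg,ihxwp] -> 6 lines: yioqo wbxzt xfulg ihxwp umx disjb
Hunk 3: at line 2 remove [ihxwp] add [aap,yko] -> 7 lines: yioqo wbxzt xfulg aap yko umx disjb
Hunk 4: at line 1 remove [wbxzt,xfulg] add [gkc,dgn] -> 7 lines: yioqo gkc dgn aap yko umx disjb
Hunk 5: at line 1 remove [dgn,aap,yko] add [jwkn] -> 5 lines: yioqo gkc jwkn umx disjb
Hunk 6: at line 2 remove [jwkn] add [hvwx,uwcd,bgjbp] -> 7 lines: yioqo gkc hvwx uwcd bgjbp umx disjb
Final line count: 7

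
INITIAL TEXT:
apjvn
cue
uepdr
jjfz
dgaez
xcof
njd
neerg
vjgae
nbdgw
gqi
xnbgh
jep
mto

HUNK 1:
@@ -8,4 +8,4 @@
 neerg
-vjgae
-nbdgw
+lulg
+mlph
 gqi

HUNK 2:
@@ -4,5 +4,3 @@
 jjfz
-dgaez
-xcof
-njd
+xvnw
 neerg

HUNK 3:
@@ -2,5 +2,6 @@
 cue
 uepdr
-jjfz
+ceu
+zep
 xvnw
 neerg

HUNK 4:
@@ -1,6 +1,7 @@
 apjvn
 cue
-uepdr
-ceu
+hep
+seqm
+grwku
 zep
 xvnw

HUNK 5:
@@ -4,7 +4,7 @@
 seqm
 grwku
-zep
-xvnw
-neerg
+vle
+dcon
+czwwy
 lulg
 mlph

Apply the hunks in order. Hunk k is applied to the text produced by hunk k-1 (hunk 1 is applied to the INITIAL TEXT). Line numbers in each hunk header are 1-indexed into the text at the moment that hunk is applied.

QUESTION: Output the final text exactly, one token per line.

Answer: apjvn
cue
hep
seqm
grwku
vle
dcon
czwwy
lulg
mlph
gqi
xnbgh
jep
mto

Derivation:
Hunk 1: at line 8 remove [vjgae,nbdgw] add [lulg,mlph] -> 14 lines: apjvn cue uepdr jjfz dgaez xcof njd neerg lulg mlph gqi xnbgh jep mto
Hunk 2: at line 4 remove [dgaez,xcof,njd] add [xvnw] -> 12 lines: apjvn cue uepdr jjfz xvnw neerg lulg mlph gqi xnbgh jep mto
Hunk 3: at line 2 remove [jjfz] add [ceu,zep] -> 13 lines: apjvn cue uepdr ceu zep xvnw neerg lulg mlph gqi xnbgh jep mto
Hunk 4: at line 1 remove [uepdr,ceu] add [hep,seqm,grwku] -> 14 lines: apjvn cue hep seqm grwku zep xvnw neerg lulg mlph gqi xnbgh jep mto
Hunk 5: at line 4 remove [zep,xvnw,neerg] add [vle,dcon,czwwy] -> 14 lines: apjvn cue hep seqm grwku vle dcon czwwy lulg mlph gqi xnbgh jep mto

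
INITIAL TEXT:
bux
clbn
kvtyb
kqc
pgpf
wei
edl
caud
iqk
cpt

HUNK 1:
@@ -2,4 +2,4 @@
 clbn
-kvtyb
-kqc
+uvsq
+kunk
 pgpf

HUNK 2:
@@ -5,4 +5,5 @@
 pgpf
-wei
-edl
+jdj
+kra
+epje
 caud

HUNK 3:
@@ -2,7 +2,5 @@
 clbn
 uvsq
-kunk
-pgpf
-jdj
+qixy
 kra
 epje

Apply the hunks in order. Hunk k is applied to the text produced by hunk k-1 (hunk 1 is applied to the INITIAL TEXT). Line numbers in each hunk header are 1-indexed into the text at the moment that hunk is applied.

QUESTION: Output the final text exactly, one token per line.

Hunk 1: at line 2 remove [kvtyb,kqc] add [uvsq,kunk] -> 10 lines: bux clbn uvsq kunk pgpf wei edl caud iqk cpt
Hunk 2: at line 5 remove [wei,edl] add [jdj,kra,epje] -> 11 lines: bux clbn uvsq kunk pgpf jdj kra epje caud iqk cpt
Hunk 3: at line 2 remove [kunk,pgpf,jdj] add [qixy] -> 9 lines: bux clbn uvsq qixy kra epje caud iqk cpt

Answer: bux
clbn
uvsq
qixy
kra
epje
caud
iqk
cpt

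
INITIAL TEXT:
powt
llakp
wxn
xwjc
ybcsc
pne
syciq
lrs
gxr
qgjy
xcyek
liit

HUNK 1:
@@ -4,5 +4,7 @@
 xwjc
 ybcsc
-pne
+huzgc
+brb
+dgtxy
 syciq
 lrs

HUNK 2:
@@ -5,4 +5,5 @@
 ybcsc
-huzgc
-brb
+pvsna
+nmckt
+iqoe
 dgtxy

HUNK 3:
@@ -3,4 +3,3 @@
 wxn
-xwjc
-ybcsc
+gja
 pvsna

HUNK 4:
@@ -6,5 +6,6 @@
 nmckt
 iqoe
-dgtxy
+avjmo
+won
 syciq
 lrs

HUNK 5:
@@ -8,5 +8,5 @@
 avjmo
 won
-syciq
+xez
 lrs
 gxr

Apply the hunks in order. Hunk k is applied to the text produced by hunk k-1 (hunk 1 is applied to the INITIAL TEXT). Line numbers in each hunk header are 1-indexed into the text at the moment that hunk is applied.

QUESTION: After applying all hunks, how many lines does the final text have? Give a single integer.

Hunk 1: at line 4 remove [pne] add [huzgc,brb,dgtxy] -> 14 lines: powt llakp wxn xwjc ybcsc huzgc brb dgtxy syciq lrs gxr qgjy xcyek liit
Hunk 2: at line 5 remove [huzgc,brb] add [pvsna,nmckt,iqoe] -> 15 lines: powt llakp wxn xwjc ybcsc pvsna nmckt iqoe dgtxy syciq lrs gxr qgjy xcyek liit
Hunk 3: at line 3 remove [xwjc,ybcsc] add [gja] -> 14 lines: powt llakp wxn gja pvsna nmckt iqoe dgtxy syciq lrs gxr qgjy xcyek liit
Hunk 4: at line 6 remove [dgtxy] add [avjmo,won] -> 15 lines: powt llakp wxn gja pvsna nmckt iqoe avjmo won syciq lrs gxr qgjy xcyek liit
Hunk 5: at line 8 remove [syciq] add [xez] -> 15 lines: powt llakp wxn gja pvsna nmckt iqoe avjmo won xez lrs gxr qgjy xcyek liit
Final line count: 15

Answer: 15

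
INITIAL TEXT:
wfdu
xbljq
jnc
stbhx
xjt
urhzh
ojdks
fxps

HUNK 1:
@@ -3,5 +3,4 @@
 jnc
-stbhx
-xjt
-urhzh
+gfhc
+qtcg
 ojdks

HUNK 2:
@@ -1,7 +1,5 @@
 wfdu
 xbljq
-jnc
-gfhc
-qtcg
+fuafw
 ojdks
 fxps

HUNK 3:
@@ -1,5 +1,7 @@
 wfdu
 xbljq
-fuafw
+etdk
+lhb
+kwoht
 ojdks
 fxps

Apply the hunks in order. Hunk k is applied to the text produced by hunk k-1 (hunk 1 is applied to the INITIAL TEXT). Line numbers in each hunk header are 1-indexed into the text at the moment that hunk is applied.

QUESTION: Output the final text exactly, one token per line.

Hunk 1: at line 3 remove [stbhx,xjt,urhzh] add [gfhc,qtcg] -> 7 lines: wfdu xbljq jnc gfhc qtcg ojdks fxps
Hunk 2: at line 1 remove [jnc,gfhc,qtcg] add [fuafw] -> 5 lines: wfdu xbljq fuafw ojdks fxps
Hunk 3: at line 1 remove [fuafw] add [etdk,lhb,kwoht] -> 7 lines: wfdu xbljq etdk lhb kwoht ojdks fxps

Answer: wfdu
xbljq
etdk
lhb
kwoht
ojdks
fxps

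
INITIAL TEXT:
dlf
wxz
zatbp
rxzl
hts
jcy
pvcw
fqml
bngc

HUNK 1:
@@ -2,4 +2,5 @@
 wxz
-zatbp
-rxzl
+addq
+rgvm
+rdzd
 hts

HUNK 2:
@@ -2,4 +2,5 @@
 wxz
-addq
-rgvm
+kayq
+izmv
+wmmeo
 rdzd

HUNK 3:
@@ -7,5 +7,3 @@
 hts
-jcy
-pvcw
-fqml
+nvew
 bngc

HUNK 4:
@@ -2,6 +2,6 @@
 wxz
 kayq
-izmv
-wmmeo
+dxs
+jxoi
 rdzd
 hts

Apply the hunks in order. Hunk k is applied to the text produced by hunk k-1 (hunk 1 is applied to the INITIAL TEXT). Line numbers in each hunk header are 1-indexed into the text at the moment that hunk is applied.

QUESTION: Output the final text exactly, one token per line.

Hunk 1: at line 2 remove [zatbp,rxzl] add [addq,rgvm,rdzd] -> 10 lines: dlf wxz addq rgvm rdzd hts jcy pvcw fqml bngc
Hunk 2: at line 2 remove [addq,rgvm] add [kayq,izmv,wmmeo] -> 11 lines: dlf wxz kayq izmv wmmeo rdzd hts jcy pvcw fqml bngc
Hunk 3: at line 7 remove [jcy,pvcw,fqml] add [nvew] -> 9 lines: dlf wxz kayq izmv wmmeo rdzd hts nvew bngc
Hunk 4: at line 2 remove [izmv,wmmeo] add [dxs,jxoi] -> 9 lines: dlf wxz kayq dxs jxoi rdzd hts nvew bngc

Answer: dlf
wxz
kayq
dxs
jxoi
rdzd
hts
nvew
bngc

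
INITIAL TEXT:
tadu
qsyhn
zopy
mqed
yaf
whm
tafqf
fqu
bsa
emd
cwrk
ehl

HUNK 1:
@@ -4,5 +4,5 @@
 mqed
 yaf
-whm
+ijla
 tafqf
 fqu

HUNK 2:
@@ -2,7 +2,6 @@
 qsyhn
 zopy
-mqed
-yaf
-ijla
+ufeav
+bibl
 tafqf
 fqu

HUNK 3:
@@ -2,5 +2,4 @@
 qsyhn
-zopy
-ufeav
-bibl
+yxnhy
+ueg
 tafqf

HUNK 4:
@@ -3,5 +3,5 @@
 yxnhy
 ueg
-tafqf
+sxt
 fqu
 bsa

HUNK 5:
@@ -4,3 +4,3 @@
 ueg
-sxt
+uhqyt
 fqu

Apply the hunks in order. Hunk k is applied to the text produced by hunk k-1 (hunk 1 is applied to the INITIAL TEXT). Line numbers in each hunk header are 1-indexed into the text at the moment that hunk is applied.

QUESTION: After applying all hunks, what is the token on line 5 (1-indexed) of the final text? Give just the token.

Hunk 1: at line 4 remove [whm] add [ijla] -> 12 lines: tadu qsyhn zopy mqed yaf ijla tafqf fqu bsa emd cwrk ehl
Hunk 2: at line 2 remove [mqed,yaf,ijla] add [ufeav,bibl] -> 11 lines: tadu qsyhn zopy ufeav bibl tafqf fqu bsa emd cwrk ehl
Hunk 3: at line 2 remove [zopy,ufeav,bibl] add [yxnhy,ueg] -> 10 lines: tadu qsyhn yxnhy ueg tafqf fqu bsa emd cwrk ehl
Hunk 4: at line 3 remove [tafqf] add [sxt] -> 10 lines: tadu qsyhn yxnhy ueg sxt fqu bsa emd cwrk ehl
Hunk 5: at line 4 remove [sxt] add [uhqyt] -> 10 lines: tadu qsyhn yxnhy ueg uhqyt fqu bsa emd cwrk ehl
Final line 5: uhqyt

Answer: uhqyt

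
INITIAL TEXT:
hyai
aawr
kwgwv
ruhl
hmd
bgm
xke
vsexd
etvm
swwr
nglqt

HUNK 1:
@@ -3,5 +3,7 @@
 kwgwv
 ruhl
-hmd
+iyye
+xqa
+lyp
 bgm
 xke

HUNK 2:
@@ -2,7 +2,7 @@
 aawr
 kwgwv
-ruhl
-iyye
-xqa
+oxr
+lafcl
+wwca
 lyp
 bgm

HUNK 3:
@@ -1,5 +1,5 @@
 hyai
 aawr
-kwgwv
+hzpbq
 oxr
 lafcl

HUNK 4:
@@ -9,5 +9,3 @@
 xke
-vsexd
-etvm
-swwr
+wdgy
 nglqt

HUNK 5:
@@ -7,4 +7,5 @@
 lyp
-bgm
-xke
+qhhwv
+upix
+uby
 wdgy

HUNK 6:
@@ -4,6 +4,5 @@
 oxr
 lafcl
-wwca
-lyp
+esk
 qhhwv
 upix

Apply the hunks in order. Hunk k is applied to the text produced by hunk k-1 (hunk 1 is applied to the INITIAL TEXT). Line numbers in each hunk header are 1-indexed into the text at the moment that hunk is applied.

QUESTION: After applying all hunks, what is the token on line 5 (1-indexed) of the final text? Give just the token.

Hunk 1: at line 3 remove [hmd] add [iyye,xqa,lyp] -> 13 lines: hyai aawr kwgwv ruhl iyye xqa lyp bgm xke vsexd etvm swwr nglqt
Hunk 2: at line 2 remove [ruhl,iyye,xqa] add [oxr,lafcl,wwca] -> 13 lines: hyai aawr kwgwv oxr lafcl wwca lyp bgm xke vsexd etvm swwr nglqt
Hunk 3: at line 1 remove [kwgwv] add [hzpbq] -> 13 lines: hyai aawr hzpbq oxr lafcl wwca lyp bgm xke vsexd etvm swwr nglqt
Hunk 4: at line 9 remove [vsexd,etvm,swwr] add [wdgy] -> 11 lines: hyai aawr hzpbq oxr lafcl wwca lyp bgm xke wdgy nglqt
Hunk 5: at line 7 remove [bgm,xke] add [qhhwv,upix,uby] -> 12 lines: hyai aawr hzpbq oxr lafcl wwca lyp qhhwv upix uby wdgy nglqt
Hunk 6: at line 4 remove [wwca,lyp] add [esk] -> 11 lines: hyai aawr hzpbq oxr lafcl esk qhhwv upix uby wdgy nglqt
Final line 5: lafcl

Answer: lafcl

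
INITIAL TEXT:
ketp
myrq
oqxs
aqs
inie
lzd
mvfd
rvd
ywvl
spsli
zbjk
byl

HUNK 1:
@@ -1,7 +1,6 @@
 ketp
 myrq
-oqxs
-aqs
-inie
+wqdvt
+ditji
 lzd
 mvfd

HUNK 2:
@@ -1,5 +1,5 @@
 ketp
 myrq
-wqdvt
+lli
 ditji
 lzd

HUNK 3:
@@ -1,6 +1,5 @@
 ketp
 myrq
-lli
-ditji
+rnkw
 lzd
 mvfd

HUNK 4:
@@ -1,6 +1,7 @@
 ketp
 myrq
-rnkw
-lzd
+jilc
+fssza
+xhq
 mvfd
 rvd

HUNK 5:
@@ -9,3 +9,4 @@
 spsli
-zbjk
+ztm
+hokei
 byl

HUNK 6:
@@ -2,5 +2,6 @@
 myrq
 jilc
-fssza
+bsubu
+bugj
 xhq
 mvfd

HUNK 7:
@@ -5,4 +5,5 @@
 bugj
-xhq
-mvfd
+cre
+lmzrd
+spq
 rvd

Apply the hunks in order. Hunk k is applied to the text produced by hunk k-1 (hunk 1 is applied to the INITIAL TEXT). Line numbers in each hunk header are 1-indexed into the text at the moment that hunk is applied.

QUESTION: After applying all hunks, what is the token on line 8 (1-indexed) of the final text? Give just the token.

Answer: spq

Derivation:
Hunk 1: at line 1 remove [oqxs,aqs,inie] add [wqdvt,ditji] -> 11 lines: ketp myrq wqdvt ditji lzd mvfd rvd ywvl spsli zbjk byl
Hunk 2: at line 1 remove [wqdvt] add [lli] -> 11 lines: ketp myrq lli ditji lzd mvfd rvd ywvl spsli zbjk byl
Hunk 3: at line 1 remove [lli,ditji] add [rnkw] -> 10 lines: ketp myrq rnkw lzd mvfd rvd ywvl spsli zbjk byl
Hunk 4: at line 1 remove [rnkw,lzd] add [jilc,fssza,xhq] -> 11 lines: ketp myrq jilc fssza xhq mvfd rvd ywvl spsli zbjk byl
Hunk 5: at line 9 remove [zbjk] add [ztm,hokei] -> 12 lines: ketp myrq jilc fssza xhq mvfd rvd ywvl spsli ztm hokei byl
Hunk 6: at line 2 remove [fssza] add [bsubu,bugj] -> 13 lines: ketp myrq jilc bsubu bugj xhq mvfd rvd ywvl spsli ztm hokei byl
Hunk 7: at line 5 remove [xhq,mvfd] add [cre,lmzrd,spq] -> 14 lines: ketp myrq jilc bsubu bugj cre lmzrd spq rvd ywvl spsli ztm hokei byl
Final line 8: spq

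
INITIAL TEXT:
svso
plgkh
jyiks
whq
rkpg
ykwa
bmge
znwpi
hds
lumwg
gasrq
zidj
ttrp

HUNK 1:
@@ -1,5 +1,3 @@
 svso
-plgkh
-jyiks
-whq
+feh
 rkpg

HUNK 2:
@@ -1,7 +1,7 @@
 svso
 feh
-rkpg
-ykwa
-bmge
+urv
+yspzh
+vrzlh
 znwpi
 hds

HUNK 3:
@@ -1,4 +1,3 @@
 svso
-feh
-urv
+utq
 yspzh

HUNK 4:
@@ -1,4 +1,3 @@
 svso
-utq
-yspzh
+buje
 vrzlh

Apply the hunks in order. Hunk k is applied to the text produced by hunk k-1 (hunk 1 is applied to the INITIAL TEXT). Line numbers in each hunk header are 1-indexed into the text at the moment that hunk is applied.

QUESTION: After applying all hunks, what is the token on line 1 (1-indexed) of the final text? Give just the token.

Answer: svso

Derivation:
Hunk 1: at line 1 remove [plgkh,jyiks,whq] add [feh] -> 11 lines: svso feh rkpg ykwa bmge znwpi hds lumwg gasrq zidj ttrp
Hunk 2: at line 1 remove [rkpg,ykwa,bmge] add [urv,yspzh,vrzlh] -> 11 lines: svso feh urv yspzh vrzlh znwpi hds lumwg gasrq zidj ttrp
Hunk 3: at line 1 remove [feh,urv] add [utq] -> 10 lines: svso utq yspzh vrzlh znwpi hds lumwg gasrq zidj ttrp
Hunk 4: at line 1 remove [utq,yspzh] add [buje] -> 9 lines: svso buje vrzlh znwpi hds lumwg gasrq zidj ttrp
Final line 1: svso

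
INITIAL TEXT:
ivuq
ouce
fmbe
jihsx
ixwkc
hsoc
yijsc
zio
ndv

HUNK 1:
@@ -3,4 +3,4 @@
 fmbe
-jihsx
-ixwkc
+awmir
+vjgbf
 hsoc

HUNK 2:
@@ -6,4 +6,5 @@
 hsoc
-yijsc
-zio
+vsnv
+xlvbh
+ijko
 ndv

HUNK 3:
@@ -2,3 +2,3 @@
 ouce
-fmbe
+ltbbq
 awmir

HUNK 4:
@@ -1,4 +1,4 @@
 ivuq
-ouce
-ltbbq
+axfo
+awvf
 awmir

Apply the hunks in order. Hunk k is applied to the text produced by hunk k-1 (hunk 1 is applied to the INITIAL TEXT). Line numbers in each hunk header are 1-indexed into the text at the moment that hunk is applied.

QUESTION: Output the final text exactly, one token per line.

Answer: ivuq
axfo
awvf
awmir
vjgbf
hsoc
vsnv
xlvbh
ijko
ndv

Derivation:
Hunk 1: at line 3 remove [jihsx,ixwkc] add [awmir,vjgbf] -> 9 lines: ivuq ouce fmbe awmir vjgbf hsoc yijsc zio ndv
Hunk 2: at line 6 remove [yijsc,zio] add [vsnv,xlvbh,ijko] -> 10 lines: ivuq ouce fmbe awmir vjgbf hsoc vsnv xlvbh ijko ndv
Hunk 3: at line 2 remove [fmbe] add [ltbbq] -> 10 lines: ivuq ouce ltbbq awmir vjgbf hsoc vsnv xlvbh ijko ndv
Hunk 4: at line 1 remove [ouce,ltbbq] add [axfo,awvf] -> 10 lines: ivuq axfo awvf awmir vjgbf hsoc vsnv xlvbh ijko ndv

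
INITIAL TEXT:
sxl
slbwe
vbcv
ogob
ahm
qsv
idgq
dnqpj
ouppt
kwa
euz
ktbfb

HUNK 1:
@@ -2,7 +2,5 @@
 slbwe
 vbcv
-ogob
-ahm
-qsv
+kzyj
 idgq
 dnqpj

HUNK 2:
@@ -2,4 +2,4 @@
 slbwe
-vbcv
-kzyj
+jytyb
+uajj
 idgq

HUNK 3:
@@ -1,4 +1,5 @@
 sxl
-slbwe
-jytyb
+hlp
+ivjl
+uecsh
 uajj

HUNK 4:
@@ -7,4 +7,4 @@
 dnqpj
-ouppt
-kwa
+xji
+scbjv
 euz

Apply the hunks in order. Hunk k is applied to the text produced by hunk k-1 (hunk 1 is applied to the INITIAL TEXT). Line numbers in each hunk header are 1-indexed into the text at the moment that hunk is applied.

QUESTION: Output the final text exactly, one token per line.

Hunk 1: at line 2 remove [ogob,ahm,qsv] add [kzyj] -> 10 lines: sxl slbwe vbcv kzyj idgq dnqpj ouppt kwa euz ktbfb
Hunk 2: at line 2 remove [vbcv,kzyj] add [jytyb,uajj] -> 10 lines: sxl slbwe jytyb uajj idgq dnqpj ouppt kwa euz ktbfb
Hunk 3: at line 1 remove [slbwe,jytyb] add [hlp,ivjl,uecsh] -> 11 lines: sxl hlp ivjl uecsh uajj idgq dnqpj ouppt kwa euz ktbfb
Hunk 4: at line 7 remove [ouppt,kwa] add [xji,scbjv] -> 11 lines: sxl hlp ivjl uecsh uajj idgq dnqpj xji scbjv euz ktbfb

Answer: sxl
hlp
ivjl
uecsh
uajj
idgq
dnqpj
xji
scbjv
euz
ktbfb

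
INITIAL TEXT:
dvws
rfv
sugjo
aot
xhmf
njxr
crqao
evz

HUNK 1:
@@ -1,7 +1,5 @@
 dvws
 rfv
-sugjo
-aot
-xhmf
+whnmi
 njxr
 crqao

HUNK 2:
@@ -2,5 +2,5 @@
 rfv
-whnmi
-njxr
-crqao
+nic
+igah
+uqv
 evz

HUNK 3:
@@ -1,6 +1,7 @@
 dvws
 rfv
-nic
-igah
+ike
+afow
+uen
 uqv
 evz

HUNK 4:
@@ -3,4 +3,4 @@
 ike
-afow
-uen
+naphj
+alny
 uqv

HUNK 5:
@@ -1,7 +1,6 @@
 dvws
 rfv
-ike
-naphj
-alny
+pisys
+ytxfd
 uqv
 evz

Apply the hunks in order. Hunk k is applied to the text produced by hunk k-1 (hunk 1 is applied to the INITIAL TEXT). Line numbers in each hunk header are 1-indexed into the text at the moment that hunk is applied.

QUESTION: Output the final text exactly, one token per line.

Answer: dvws
rfv
pisys
ytxfd
uqv
evz

Derivation:
Hunk 1: at line 1 remove [sugjo,aot,xhmf] add [whnmi] -> 6 lines: dvws rfv whnmi njxr crqao evz
Hunk 2: at line 2 remove [whnmi,njxr,crqao] add [nic,igah,uqv] -> 6 lines: dvws rfv nic igah uqv evz
Hunk 3: at line 1 remove [nic,igah] add [ike,afow,uen] -> 7 lines: dvws rfv ike afow uen uqv evz
Hunk 4: at line 3 remove [afow,uen] add [naphj,alny] -> 7 lines: dvws rfv ike naphj alny uqv evz
Hunk 5: at line 1 remove [ike,naphj,alny] add [pisys,ytxfd] -> 6 lines: dvws rfv pisys ytxfd uqv evz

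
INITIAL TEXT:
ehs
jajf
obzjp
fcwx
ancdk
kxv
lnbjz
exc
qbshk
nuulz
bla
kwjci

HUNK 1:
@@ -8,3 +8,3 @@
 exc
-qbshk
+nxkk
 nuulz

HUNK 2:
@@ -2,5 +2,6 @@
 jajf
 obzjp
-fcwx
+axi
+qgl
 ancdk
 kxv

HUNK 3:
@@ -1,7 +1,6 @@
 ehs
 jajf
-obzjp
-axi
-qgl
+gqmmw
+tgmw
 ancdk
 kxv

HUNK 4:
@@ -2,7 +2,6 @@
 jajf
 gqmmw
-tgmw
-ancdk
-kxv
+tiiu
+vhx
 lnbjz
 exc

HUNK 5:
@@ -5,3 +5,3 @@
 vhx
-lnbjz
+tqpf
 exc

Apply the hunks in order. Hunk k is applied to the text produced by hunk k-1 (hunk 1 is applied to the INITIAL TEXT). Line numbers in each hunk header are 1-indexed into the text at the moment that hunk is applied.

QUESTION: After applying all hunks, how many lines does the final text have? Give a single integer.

Hunk 1: at line 8 remove [qbshk] add [nxkk] -> 12 lines: ehs jajf obzjp fcwx ancdk kxv lnbjz exc nxkk nuulz bla kwjci
Hunk 2: at line 2 remove [fcwx] add [axi,qgl] -> 13 lines: ehs jajf obzjp axi qgl ancdk kxv lnbjz exc nxkk nuulz bla kwjci
Hunk 3: at line 1 remove [obzjp,axi,qgl] add [gqmmw,tgmw] -> 12 lines: ehs jajf gqmmw tgmw ancdk kxv lnbjz exc nxkk nuulz bla kwjci
Hunk 4: at line 2 remove [tgmw,ancdk,kxv] add [tiiu,vhx] -> 11 lines: ehs jajf gqmmw tiiu vhx lnbjz exc nxkk nuulz bla kwjci
Hunk 5: at line 5 remove [lnbjz] add [tqpf] -> 11 lines: ehs jajf gqmmw tiiu vhx tqpf exc nxkk nuulz bla kwjci
Final line count: 11

Answer: 11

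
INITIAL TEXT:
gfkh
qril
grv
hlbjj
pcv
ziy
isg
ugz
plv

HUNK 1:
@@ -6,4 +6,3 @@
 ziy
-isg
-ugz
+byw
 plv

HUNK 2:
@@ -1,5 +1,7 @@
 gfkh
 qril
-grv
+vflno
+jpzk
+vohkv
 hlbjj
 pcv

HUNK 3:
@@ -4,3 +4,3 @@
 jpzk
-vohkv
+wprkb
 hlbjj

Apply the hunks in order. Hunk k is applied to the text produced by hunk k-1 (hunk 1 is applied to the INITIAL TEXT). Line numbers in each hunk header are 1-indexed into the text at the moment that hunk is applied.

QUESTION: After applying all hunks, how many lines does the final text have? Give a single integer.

Hunk 1: at line 6 remove [isg,ugz] add [byw] -> 8 lines: gfkh qril grv hlbjj pcv ziy byw plv
Hunk 2: at line 1 remove [grv] add [vflno,jpzk,vohkv] -> 10 lines: gfkh qril vflno jpzk vohkv hlbjj pcv ziy byw plv
Hunk 3: at line 4 remove [vohkv] add [wprkb] -> 10 lines: gfkh qril vflno jpzk wprkb hlbjj pcv ziy byw plv
Final line count: 10

Answer: 10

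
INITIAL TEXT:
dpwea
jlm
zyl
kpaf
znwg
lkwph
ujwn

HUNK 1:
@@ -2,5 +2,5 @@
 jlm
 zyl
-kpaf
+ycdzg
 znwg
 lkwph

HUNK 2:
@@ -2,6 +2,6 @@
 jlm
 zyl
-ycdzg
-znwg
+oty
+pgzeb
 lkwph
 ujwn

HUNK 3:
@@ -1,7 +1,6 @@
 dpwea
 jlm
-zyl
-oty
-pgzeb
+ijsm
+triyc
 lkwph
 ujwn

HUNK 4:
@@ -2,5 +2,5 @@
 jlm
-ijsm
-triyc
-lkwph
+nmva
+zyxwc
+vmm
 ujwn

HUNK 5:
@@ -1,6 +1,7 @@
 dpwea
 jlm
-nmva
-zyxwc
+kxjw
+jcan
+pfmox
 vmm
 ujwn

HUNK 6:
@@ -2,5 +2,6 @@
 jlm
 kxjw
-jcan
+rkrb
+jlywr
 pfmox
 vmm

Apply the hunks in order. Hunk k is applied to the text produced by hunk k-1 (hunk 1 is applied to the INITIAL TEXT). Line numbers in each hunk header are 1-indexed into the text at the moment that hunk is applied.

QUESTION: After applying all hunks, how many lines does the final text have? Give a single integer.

Answer: 8

Derivation:
Hunk 1: at line 2 remove [kpaf] add [ycdzg] -> 7 lines: dpwea jlm zyl ycdzg znwg lkwph ujwn
Hunk 2: at line 2 remove [ycdzg,znwg] add [oty,pgzeb] -> 7 lines: dpwea jlm zyl oty pgzeb lkwph ujwn
Hunk 3: at line 1 remove [zyl,oty,pgzeb] add [ijsm,triyc] -> 6 lines: dpwea jlm ijsm triyc lkwph ujwn
Hunk 4: at line 2 remove [ijsm,triyc,lkwph] add [nmva,zyxwc,vmm] -> 6 lines: dpwea jlm nmva zyxwc vmm ujwn
Hunk 5: at line 1 remove [nmva,zyxwc] add [kxjw,jcan,pfmox] -> 7 lines: dpwea jlm kxjw jcan pfmox vmm ujwn
Hunk 6: at line 2 remove [jcan] add [rkrb,jlywr] -> 8 lines: dpwea jlm kxjw rkrb jlywr pfmox vmm ujwn
Final line count: 8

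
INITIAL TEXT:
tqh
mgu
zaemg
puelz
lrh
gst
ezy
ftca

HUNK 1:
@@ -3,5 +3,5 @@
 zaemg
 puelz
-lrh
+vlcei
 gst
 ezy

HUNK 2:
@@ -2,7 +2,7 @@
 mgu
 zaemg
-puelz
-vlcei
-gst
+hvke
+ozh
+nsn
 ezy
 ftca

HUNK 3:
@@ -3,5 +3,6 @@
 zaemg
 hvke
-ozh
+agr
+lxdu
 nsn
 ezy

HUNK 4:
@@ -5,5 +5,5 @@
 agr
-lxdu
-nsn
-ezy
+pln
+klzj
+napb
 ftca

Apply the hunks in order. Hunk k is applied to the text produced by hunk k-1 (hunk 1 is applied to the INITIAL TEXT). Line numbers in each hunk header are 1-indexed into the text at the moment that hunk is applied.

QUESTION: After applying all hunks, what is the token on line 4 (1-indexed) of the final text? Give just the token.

Answer: hvke

Derivation:
Hunk 1: at line 3 remove [lrh] add [vlcei] -> 8 lines: tqh mgu zaemg puelz vlcei gst ezy ftca
Hunk 2: at line 2 remove [puelz,vlcei,gst] add [hvke,ozh,nsn] -> 8 lines: tqh mgu zaemg hvke ozh nsn ezy ftca
Hunk 3: at line 3 remove [ozh] add [agr,lxdu] -> 9 lines: tqh mgu zaemg hvke agr lxdu nsn ezy ftca
Hunk 4: at line 5 remove [lxdu,nsn,ezy] add [pln,klzj,napb] -> 9 lines: tqh mgu zaemg hvke agr pln klzj napb ftca
Final line 4: hvke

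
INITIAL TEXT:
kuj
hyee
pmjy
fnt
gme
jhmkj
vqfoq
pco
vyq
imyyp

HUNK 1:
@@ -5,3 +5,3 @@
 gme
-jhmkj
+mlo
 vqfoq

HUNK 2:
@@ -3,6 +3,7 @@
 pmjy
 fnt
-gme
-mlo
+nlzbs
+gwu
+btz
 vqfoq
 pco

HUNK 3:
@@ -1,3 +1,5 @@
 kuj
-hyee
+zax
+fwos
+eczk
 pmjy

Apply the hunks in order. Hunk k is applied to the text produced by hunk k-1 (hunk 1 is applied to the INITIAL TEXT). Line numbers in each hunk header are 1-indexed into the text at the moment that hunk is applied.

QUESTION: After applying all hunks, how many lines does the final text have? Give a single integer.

Answer: 13

Derivation:
Hunk 1: at line 5 remove [jhmkj] add [mlo] -> 10 lines: kuj hyee pmjy fnt gme mlo vqfoq pco vyq imyyp
Hunk 2: at line 3 remove [gme,mlo] add [nlzbs,gwu,btz] -> 11 lines: kuj hyee pmjy fnt nlzbs gwu btz vqfoq pco vyq imyyp
Hunk 3: at line 1 remove [hyee] add [zax,fwos,eczk] -> 13 lines: kuj zax fwos eczk pmjy fnt nlzbs gwu btz vqfoq pco vyq imyyp
Final line count: 13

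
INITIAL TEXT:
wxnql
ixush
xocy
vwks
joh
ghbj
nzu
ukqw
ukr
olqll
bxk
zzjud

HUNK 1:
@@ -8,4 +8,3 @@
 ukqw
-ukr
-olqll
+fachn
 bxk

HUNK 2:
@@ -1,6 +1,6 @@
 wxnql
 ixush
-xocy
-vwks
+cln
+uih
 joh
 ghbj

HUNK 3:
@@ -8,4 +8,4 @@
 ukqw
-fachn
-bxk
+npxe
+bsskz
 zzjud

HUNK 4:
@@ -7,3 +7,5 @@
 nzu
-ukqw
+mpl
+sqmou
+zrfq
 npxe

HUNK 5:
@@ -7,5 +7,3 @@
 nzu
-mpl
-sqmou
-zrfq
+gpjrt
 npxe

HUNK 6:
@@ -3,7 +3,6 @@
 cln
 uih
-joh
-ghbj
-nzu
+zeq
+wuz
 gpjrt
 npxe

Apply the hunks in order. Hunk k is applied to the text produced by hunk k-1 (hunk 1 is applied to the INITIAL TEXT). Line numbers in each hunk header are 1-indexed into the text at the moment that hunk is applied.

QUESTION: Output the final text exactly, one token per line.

Hunk 1: at line 8 remove [ukr,olqll] add [fachn] -> 11 lines: wxnql ixush xocy vwks joh ghbj nzu ukqw fachn bxk zzjud
Hunk 2: at line 1 remove [xocy,vwks] add [cln,uih] -> 11 lines: wxnql ixush cln uih joh ghbj nzu ukqw fachn bxk zzjud
Hunk 3: at line 8 remove [fachn,bxk] add [npxe,bsskz] -> 11 lines: wxnql ixush cln uih joh ghbj nzu ukqw npxe bsskz zzjud
Hunk 4: at line 7 remove [ukqw] add [mpl,sqmou,zrfq] -> 13 lines: wxnql ixush cln uih joh ghbj nzu mpl sqmou zrfq npxe bsskz zzjud
Hunk 5: at line 7 remove [mpl,sqmou,zrfq] add [gpjrt] -> 11 lines: wxnql ixush cln uih joh ghbj nzu gpjrt npxe bsskz zzjud
Hunk 6: at line 3 remove [joh,ghbj,nzu] add [zeq,wuz] -> 10 lines: wxnql ixush cln uih zeq wuz gpjrt npxe bsskz zzjud

Answer: wxnql
ixush
cln
uih
zeq
wuz
gpjrt
npxe
bsskz
zzjud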